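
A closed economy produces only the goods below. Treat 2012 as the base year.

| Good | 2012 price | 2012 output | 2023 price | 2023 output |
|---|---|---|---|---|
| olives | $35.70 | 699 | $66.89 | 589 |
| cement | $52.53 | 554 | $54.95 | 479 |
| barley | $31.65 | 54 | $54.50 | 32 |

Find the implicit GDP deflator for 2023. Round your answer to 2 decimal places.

Nominal GDP 2023 = 66.89·589 + 54.95·479 + 54.50·32 = 67463.26.
Real GDP 2023 (at 2012 prices) = 35.70·589 + 52.53·479 + 31.65·32 = 47201.97.
Deflator = Nominal/Real × 100 = 67463.26/47201.97 × 100 = 142.925.

142.92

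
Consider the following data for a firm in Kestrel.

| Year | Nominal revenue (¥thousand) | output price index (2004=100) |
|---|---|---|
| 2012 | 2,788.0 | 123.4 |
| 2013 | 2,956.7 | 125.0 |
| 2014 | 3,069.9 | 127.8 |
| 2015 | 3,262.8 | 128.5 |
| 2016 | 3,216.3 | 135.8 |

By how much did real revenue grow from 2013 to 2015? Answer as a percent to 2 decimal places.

Real revenue 2013 = 2956.7/1.250 = 2365.36.
Real revenue 2015 = 3262.8/1.285 = 2539.14.
Change = 2539.14/2365.36 − 1 = 0.0735.

7.35%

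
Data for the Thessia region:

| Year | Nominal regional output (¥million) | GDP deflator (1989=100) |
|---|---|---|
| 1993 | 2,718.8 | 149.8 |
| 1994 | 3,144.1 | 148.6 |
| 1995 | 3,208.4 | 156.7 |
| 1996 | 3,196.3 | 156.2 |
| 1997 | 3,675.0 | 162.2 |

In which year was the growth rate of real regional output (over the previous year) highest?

1994: real = 3144.1/1.486 = 2115.81; growth vs 1993 (1814.95) = 16.58%.
1995: real = 3208.4/1.567 = 2047.48; growth vs 1994 (2115.81) = -3.23%.
1996: real = 3196.3/1.562 = 2046.29; growth vs 1995 (2047.48) = -0.06%.
1997: real = 3675.0/1.622 = 2265.72; growth vs 1996 (2046.29) = 10.72%.

1994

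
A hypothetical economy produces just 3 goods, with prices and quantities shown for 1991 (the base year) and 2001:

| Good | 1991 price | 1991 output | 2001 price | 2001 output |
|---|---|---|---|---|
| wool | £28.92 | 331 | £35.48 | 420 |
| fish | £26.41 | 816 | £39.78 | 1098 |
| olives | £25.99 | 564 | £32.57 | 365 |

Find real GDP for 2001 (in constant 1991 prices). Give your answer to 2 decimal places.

£50630.93

Real GDP 2001 = Σ (p_1991 × q_2001) = 28.92·420 + 26.41·1098 + 25.99·365 = 50630.93.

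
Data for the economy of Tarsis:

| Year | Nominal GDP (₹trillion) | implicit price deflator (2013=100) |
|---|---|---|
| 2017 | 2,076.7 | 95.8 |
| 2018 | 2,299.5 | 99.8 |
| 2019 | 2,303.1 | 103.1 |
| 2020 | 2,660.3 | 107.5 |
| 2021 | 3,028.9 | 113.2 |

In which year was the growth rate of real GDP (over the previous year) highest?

2018: real = 2299.5/0.998 = 2304.11; growth vs 2017 (2167.75) = 6.29%.
2019: real = 2303.1/1.031 = 2233.85; growth vs 2018 (2304.11) = -3.05%.
2020: real = 2660.3/1.075 = 2474.70; growth vs 2019 (2233.85) = 10.78%.
2021: real = 3028.9/1.132 = 2675.71; growth vs 2020 (2474.70) = 8.12%.

2020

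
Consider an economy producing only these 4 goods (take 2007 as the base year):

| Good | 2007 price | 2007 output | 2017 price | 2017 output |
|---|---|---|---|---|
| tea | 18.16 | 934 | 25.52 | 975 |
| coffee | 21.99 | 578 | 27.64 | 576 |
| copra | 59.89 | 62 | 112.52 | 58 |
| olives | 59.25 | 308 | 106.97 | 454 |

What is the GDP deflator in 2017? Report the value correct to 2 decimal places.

Nominal GDP 2017 = 25.52·975 + 27.64·576 + 112.52·58 + 106.97·454 = 95893.18.
Real GDP 2017 (at 2007 prices) = 18.16·975 + 21.99·576 + 59.89·58 + 59.25·454 = 60745.36.
Deflator = Nominal/Real × 100 = 95893.18/60745.36 × 100 = 157.861.

157.86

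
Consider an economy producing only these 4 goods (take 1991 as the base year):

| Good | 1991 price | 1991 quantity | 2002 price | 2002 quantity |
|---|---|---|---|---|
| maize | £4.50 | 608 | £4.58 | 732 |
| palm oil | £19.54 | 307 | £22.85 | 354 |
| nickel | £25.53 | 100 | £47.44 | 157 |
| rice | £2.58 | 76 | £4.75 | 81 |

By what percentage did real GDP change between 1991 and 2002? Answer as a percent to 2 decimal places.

Real GDP 1991 = Nominal GDP 1991 = 4.50·608 + 19.54·307 + 25.53·100 + 2.58·76 = 11483.86.
Real GDP 2002 (at 1991 prices) = 4.50·732 + 19.54·354 + 25.53·157 + 2.58·81 = 14428.35.
Real growth = 14428.35/11483.86 − 1 = 0.2564.

25.64%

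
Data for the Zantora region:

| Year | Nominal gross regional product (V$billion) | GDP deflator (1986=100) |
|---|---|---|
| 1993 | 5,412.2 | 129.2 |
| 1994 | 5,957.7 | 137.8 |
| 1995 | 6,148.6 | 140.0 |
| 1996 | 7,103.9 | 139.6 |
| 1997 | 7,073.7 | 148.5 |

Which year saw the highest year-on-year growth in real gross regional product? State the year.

1996

1994: real = 5957.7/1.378 = 4323.44; growth vs 1993 (4189.01) = 3.21%.
1995: real = 6148.6/1.400 = 4391.86; growth vs 1994 (4323.44) = 1.58%.
1996: real = 7103.9/1.396 = 5088.75; growth vs 1995 (4391.86) = 15.87%.
1997: real = 7073.7/1.485 = 4763.43; growth vs 1996 (5088.75) = -6.39%.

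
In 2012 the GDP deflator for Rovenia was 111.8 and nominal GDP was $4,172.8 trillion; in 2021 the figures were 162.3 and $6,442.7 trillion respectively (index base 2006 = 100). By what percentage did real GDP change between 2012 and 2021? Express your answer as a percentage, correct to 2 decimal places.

Deflate each year: 2012 → 4172.8/1.118 = 3732.38; 2021 → 6442.7/1.623 = 3969.62.
So real GDP changed by 3969.62/3732.38 − 1 = 0.0636, i.e. 6.36%.

6.36%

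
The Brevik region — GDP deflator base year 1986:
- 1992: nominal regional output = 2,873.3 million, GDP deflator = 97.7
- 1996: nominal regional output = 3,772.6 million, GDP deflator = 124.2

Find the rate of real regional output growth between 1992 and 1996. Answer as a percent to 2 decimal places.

3.28%

Real regional output 1992 = 2873.3 / 0.977 = 2940.94.
Real regional output 1996 = 3772.6 / 1.242 = 3037.52.
Real growth = 3037.52 / 2940.94 − 1 = 0.0328.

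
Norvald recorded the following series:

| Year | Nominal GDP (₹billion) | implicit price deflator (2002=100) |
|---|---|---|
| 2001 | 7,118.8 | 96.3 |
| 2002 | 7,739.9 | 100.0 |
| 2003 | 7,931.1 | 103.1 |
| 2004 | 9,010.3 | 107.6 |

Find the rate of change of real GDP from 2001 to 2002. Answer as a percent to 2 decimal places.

Real GDP 2001 = 7118.8/0.963 = 7392.32.
Real GDP 2002 = 7739.9/1.000 = 7739.90.
Change = 7739.90/7392.32 − 1 = 0.0470.

4.70%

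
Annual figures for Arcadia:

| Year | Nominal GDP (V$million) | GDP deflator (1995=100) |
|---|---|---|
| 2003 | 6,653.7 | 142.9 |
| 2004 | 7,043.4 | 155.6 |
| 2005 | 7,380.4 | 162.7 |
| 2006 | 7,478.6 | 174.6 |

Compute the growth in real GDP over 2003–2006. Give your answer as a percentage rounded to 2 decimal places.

-8.01%

Real GDP 2003 = 6653.7/1.429 = 4656.19.
Real GDP 2006 = 7478.6/1.746 = 4283.28.
Change = 4283.28/4656.19 − 1 = -0.0801.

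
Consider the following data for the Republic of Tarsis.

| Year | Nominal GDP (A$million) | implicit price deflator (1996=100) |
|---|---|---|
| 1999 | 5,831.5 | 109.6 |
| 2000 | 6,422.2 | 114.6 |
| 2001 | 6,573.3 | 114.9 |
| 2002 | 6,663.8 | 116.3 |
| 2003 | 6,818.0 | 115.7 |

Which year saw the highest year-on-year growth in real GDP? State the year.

2000

2000: real = 6422.2/1.146 = 5604.01; growth vs 1999 (5320.71) = 5.32%.
2001: real = 6573.3/1.149 = 5720.89; growth vs 2000 (5604.01) = 2.09%.
2002: real = 6663.8/1.163 = 5729.84; growth vs 2001 (5720.89) = 0.16%.
2003: real = 6818.0/1.157 = 5892.83; growth vs 2002 (5729.84) = 2.84%.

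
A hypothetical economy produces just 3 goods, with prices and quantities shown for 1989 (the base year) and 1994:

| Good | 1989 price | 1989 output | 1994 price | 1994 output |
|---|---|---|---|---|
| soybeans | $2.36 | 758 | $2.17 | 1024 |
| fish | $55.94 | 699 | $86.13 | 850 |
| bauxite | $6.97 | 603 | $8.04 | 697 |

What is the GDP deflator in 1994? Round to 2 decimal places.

147.81

Nominal GDP 1994 = 2.17·1024 + 86.13·850 + 8.04·697 = 81036.46.
Real GDP 1994 (at 1989 prices) = 2.36·1024 + 55.94·850 + 6.97·697 = 54823.73.
Deflator = Nominal/Real × 100 = 81036.46/54823.73 × 100 = 147.813.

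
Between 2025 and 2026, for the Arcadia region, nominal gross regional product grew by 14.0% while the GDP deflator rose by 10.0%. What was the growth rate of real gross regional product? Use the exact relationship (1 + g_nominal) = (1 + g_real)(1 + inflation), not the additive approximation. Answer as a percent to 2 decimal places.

3.64%

(1 + g_nom) = (1 + g_real)(1 + π), so g_real = 1.1400 / 1.1000 − 1 = 0.03636.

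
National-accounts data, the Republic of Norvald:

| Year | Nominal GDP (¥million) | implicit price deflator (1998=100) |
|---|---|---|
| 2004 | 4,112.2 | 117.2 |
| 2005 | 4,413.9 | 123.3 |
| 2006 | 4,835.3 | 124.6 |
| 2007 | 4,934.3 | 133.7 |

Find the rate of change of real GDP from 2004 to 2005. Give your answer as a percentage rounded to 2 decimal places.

Real GDP 2004 = 4112.2/1.172 = 3508.70.
Real GDP 2005 = 4413.9/1.233 = 3579.81.
Change = 3579.81/3508.70 − 1 = 0.0203.

2.03%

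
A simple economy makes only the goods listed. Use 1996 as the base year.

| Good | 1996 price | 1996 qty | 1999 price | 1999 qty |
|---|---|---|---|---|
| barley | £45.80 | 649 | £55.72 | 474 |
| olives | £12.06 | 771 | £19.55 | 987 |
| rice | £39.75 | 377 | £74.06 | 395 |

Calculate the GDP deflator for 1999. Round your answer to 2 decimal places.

Nominal GDP 1999 = 55.72·474 + 19.55·987 + 74.06·395 = 74960.83.
Real GDP 1999 (at 1996 prices) = 45.80·474 + 12.06·987 + 39.75·395 = 49313.67.
Deflator = Nominal/Real × 100 = 74960.83/49313.67 × 100 = 152.008.

152.01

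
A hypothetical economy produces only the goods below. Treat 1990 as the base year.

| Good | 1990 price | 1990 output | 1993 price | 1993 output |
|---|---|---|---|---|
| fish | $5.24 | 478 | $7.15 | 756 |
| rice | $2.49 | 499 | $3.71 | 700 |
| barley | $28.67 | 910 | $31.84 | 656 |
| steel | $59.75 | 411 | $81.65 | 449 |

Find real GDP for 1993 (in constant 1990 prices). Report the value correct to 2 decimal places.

Real GDP 1993 = Σ (p_1990 × q_1993) = 5.24·756 + 2.49·700 + 28.67·656 + 59.75·449 = 51339.71.

$51339.71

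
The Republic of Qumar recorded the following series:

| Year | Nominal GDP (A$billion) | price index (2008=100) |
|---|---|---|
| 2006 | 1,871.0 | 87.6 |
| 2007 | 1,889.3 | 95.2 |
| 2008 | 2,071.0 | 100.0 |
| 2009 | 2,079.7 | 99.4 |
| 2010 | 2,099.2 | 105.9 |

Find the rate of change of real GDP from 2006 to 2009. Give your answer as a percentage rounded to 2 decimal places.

Real GDP 2006 = 1871.0/0.876 = 2135.84.
Real GDP 2009 = 2079.7/0.994 = 2092.25.
Change = 2092.25/2135.84 − 1 = -0.0204.

-2.04%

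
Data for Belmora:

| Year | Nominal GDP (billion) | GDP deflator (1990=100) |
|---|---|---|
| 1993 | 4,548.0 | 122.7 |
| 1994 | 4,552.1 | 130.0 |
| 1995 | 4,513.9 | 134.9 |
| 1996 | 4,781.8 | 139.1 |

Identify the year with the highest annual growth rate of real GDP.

1996

1994: real = 4552.1/1.300 = 3501.62; growth vs 1993 (3706.60) = -5.53%.
1995: real = 4513.9/1.349 = 3346.11; growth vs 1994 (3501.62) = -4.44%.
1996: real = 4781.8/1.391 = 3437.67; growth vs 1995 (3346.11) = 2.74%.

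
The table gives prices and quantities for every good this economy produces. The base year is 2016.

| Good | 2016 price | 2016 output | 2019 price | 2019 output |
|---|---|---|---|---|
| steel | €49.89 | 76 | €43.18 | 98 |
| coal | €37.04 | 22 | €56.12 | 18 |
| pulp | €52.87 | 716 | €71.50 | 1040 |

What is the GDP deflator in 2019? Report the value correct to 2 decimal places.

Nominal GDP 2019 = 43.18·98 + 56.12·18 + 71.50·1040 = 79601.80.
Real GDP 2019 (at 2016 prices) = 49.89·98 + 37.04·18 + 52.87·1040 = 60540.74.
Deflator = Nominal/Real × 100 = 79601.80/60540.74 × 100 = 131.485.

131.48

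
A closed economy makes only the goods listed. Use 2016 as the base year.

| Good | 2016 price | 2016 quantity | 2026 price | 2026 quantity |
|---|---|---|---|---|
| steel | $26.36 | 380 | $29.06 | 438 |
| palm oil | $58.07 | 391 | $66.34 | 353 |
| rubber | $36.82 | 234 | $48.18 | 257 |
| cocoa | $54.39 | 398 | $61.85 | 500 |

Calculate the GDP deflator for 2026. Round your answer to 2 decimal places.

115.65

Nominal GDP 2026 = 29.06·438 + 66.34·353 + 48.18·257 + 61.85·500 = 79453.56.
Real GDP 2026 (at 2016 prices) = 26.36·438 + 58.07·353 + 36.82·257 + 54.39·500 = 68702.13.
Deflator = Nominal/Real × 100 = 79453.56/68702.13 × 100 = 115.649.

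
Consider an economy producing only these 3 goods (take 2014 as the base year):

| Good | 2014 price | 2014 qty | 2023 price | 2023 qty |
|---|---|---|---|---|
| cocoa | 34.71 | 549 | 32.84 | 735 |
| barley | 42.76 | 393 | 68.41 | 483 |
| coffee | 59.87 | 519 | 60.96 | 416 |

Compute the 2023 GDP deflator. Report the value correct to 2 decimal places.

Nominal GDP 2023 = 32.84·735 + 68.41·483 + 60.96·416 = 82538.79.
Real GDP 2023 (at 2014 prices) = 34.71·735 + 42.76·483 + 59.87·416 = 71070.85.
Deflator = Nominal/Real × 100 = 82538.79/71070.85 × 100 = 116.136.

116.14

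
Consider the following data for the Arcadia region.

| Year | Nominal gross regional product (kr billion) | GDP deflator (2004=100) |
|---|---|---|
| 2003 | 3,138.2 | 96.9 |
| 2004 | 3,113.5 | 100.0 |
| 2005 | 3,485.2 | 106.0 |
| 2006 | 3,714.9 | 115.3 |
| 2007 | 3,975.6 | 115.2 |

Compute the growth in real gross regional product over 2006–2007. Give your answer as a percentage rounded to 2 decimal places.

7.11%

Real gross regional product 2006 = 3714.9/1.153 = 3221.94.
Real gross regional product 2007 = 3975.6/1.152 = 3451.04.
Change = 3451.04/3221.94 − 1 = 0.0711.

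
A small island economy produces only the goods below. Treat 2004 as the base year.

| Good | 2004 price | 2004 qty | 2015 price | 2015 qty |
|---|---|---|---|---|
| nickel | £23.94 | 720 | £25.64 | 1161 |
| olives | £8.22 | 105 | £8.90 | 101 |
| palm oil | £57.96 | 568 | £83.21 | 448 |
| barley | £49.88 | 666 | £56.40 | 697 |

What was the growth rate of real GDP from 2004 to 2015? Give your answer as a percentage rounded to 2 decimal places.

6.07%

Real GDP 2004 = Nominal GDP 2004 = 23.94·720 + 8.22·105 + 57.96·568 + 49.88·666 = 84241.26.
Real GDP 2015 (at 2004 prices) = 23.94·1161 + 8.22·101 + 57.96·448 + 49.88·697 = 89357.00.
Real growth = 89357.00/84241.26 − 1 = 0.0607.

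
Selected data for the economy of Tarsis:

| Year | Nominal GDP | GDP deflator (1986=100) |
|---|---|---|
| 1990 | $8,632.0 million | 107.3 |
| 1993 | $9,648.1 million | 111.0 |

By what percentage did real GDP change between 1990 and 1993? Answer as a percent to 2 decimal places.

Deflate each year: 1990 → 8632.0/1.073 = 8044.73; 1993 → 9648.1/1.110 = 8691.98.
So real GDP changed by 8691.98/8044.73 − 1 = 0.0805, i.e. 8.05%.

8.05%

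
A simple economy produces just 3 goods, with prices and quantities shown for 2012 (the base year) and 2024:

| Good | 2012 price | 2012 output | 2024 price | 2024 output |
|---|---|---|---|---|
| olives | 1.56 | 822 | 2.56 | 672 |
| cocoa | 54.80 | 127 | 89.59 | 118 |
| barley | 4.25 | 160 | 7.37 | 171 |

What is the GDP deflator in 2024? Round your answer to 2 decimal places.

164.44

Nominal GDP 2024 = 2.56·672 + 89.59·118 + 7.37·171 = 13552.21.
Real GDP 2024 (at 2012 prices) = 1.56·672 + 54.80·118 + 4.25·171 = 8241.47.
Deflator = Nominal/Real × 100 = 13552.21/8241.47 × 100 = 164.439.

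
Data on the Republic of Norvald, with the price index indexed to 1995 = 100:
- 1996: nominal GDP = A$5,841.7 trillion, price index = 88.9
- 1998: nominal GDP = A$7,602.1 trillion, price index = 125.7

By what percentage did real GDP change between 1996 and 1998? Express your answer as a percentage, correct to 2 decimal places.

Deflate each year: 1996 → 5841.7/0.889 = 6571.09; 1998 → 7602.1/1.257 = 6047.81.
So real GDP changed by 6047.81/6571.09 − 1 = -0.0796, i.e. -7.96%.

-7.96%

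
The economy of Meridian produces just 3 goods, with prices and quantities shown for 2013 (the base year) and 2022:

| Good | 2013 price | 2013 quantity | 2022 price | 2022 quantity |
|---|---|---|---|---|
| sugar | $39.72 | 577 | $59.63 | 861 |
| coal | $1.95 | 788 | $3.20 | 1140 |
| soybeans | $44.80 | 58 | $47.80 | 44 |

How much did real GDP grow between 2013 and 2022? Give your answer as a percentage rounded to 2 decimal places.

41.92%

Real GDP 2013 = Nominal GDP 2013 = 39.72·577 + 1.95·788 + 44.80·58 = 27053.44.
Real GDP 2022 (at 2013 prices) = 39.72·861 + 1.95·1140 + 44.80·44 = 38393.12.
Real growth = 38393.12/27053.44 − 1 = 0.4192.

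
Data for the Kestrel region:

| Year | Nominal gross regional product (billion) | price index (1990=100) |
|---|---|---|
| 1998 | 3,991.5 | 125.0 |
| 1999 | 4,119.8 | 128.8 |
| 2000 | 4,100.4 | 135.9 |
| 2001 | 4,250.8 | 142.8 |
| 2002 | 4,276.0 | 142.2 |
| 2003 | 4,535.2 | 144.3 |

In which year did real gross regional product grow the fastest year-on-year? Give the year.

1999: real = 4119.8/1.288 = 3198.60; growth vs 1998 (3193.20) = 0.17%.
2000: real = 4100.4/1.359 = 3017.22; growth vs 1999 (3198.60) = -5.67%.
2001: real = 4250.8/1.428 = 2976.75; growth vs 2000 (3017.22) = -1.34%.
2002: real = 4276.0/1.422 = 3007.03; growth vs 2001 (2976.75) = 1.02%.
2003: real = 4535.2/1.443 = 3142.90; growth vs 2002 (3007.03) = 4.52%.

2003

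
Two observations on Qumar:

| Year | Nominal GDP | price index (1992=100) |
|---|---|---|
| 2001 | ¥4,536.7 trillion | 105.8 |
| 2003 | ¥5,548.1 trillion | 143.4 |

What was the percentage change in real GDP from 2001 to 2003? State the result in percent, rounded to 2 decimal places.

-9.77%

Real GDP 2001 = 4536.7 / 1.058 = 4288.00.
Real GDP 2003 = 5548.1 / 1.434 = 3868.97.
Real growth = 3868.97 / 4288.00 − 1 = -0.0977.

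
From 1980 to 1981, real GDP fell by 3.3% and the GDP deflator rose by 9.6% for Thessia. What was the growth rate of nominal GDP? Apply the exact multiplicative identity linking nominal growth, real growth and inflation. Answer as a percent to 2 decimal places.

(1 + g_nom) = (1 + g_real)(1 + π) = 0.9670 × 1.0960 = 1.05983.

5.98%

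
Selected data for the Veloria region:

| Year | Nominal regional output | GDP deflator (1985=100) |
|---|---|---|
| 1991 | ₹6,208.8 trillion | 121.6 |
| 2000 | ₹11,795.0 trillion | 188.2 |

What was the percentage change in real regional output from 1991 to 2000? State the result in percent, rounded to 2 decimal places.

22.75%

Real regional output 1991 = 6208.8 / 1.216 = 5105.92.
Real regional output 2000 = 11795.0 / 1.882 = 6267.27.
Real growth = 6267.27 / 5105.92 − 1 = 0.2275.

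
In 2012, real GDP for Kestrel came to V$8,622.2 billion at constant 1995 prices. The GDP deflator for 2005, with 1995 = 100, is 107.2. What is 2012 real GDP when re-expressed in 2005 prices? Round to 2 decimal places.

Real GDP in 2005 prices = Real GDP in 1995 prices × (P_2005/P_1995) = 8622.2 × 1.072 = 9243.00.

V$9,243.00 billion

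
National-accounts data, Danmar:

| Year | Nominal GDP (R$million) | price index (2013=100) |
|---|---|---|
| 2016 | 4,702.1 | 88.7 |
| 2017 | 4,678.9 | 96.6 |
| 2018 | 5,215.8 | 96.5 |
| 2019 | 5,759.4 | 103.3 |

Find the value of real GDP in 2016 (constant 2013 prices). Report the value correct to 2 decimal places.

Real GDP 2016 = 4702.1 / 0.887 = 5301.13.

R$5,301.13 million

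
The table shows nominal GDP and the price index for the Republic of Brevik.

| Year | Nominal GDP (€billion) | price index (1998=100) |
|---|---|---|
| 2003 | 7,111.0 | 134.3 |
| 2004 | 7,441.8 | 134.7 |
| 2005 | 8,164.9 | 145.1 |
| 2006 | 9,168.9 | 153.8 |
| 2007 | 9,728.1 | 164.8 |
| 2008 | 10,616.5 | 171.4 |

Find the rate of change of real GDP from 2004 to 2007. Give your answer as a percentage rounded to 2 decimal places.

6.85%

Real GDP 2004 = 7441.8/1.347 = 5524.72.
Real GDP 2007 = 9728.1/1.648 = 5902.97.
Change = 5902.97/5524.72 − 1 = 0.0685.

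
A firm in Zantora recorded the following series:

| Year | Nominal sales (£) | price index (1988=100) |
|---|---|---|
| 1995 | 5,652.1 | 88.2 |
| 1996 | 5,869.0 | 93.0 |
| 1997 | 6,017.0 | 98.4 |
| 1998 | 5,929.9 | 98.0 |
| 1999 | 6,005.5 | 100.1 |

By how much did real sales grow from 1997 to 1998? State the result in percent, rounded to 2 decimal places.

Real sales 1997 = 6017.0/0.984 = 6114.84.
Real sales 1998 = 5929.9/0.980 = 6050.92.
Change = 6050.92/6114.84 − 1 = -0.0105.

-1.05%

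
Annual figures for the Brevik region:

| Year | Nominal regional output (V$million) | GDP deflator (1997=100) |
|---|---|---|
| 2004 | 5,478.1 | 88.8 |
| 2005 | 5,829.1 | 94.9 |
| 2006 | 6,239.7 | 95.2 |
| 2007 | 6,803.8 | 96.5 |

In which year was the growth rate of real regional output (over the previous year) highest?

2007

2005: real = 5829.1/0.949 = 6142.36; growth vs 2004 (6169.03) = -0.43%.
2006: real = 6239.7/0.952 = 6554.31; growth vs 2005 (6142.36) = 6.71%.
2007: real = 6803.8/0.965 = 7050.57; growth vs 2006 (6554.31) = 7.57%.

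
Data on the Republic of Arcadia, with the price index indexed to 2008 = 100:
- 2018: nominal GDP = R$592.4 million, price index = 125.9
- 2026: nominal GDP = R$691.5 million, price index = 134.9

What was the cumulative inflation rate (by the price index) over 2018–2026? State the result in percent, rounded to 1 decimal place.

7.1%

Price-level change = 134.9 / 125.9 − 1 = 0.0715.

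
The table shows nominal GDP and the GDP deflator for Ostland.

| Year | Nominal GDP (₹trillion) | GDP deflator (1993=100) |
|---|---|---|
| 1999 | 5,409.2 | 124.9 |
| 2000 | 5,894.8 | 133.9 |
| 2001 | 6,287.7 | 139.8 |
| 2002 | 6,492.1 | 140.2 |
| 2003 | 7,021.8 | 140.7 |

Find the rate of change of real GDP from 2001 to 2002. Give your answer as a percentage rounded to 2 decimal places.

Real GDP 2001 = 6287.7/1.398 = 4497.64.
Real GDP 2002 = 6492.1/1.402 = 4630.60.
Change = 4630.60/4497.64 − 1 = 0.0296.

2.96%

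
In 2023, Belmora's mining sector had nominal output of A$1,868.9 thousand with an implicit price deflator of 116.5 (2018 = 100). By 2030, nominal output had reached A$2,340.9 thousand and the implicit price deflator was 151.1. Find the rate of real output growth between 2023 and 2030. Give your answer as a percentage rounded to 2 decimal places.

Deflate each year: 2023 → 1868.9/1.165 = 1604.21; 2030 → 2340.9/1.511 = 1549.24.
So real output changed by 1549.24/1604.21 − 1 = -0.0343, i.e. -3.43%.

-3.43%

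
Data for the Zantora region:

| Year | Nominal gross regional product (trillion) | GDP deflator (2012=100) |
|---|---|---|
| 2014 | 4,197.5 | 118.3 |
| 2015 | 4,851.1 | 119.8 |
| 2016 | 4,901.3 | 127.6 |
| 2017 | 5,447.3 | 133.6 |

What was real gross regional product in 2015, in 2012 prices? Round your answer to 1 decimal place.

Real gross regional product 2015 = 4851.1 / 1.198 = 4049.33.

4,049.3 trillion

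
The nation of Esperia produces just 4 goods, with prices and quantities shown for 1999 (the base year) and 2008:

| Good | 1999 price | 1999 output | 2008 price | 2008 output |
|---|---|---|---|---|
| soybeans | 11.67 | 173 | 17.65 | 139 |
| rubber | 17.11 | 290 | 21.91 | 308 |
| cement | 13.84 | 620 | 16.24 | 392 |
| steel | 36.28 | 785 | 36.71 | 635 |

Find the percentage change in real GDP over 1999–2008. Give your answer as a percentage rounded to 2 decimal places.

-19.72%

Real GDP 1999 = Nominal GDP 1999 = 11.67·173 + 17.11·290 + 13.84·620 + 36.28·785 = 44041.41.
Real GDP 2008 (at 1999 prices) = 11.67·139 + 17.11·308 + 13.84·392 + 36.28·635 = 35355.09.
Real growth = 35355.09/44041.41 − 1 = -0.1972.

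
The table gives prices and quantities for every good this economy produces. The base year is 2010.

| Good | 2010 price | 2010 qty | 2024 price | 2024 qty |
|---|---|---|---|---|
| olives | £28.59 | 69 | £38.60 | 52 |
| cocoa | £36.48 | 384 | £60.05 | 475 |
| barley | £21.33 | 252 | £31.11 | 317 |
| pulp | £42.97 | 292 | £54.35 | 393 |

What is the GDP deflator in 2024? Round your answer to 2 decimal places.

145.42

Nominal GDP 2024 = 38.60·52 + 60.05·475 + 31.11·317 + 54.35·393 = 61752.37.
Real GDP 2024 (at 2010 prices) = 28.59·52 + 36.48·475 + 21.33·317 + 42.97·393 = 42463.50.
Deflator = Nominal/Real × 100 = 61752.37/42463.50 × 100 = 145.425.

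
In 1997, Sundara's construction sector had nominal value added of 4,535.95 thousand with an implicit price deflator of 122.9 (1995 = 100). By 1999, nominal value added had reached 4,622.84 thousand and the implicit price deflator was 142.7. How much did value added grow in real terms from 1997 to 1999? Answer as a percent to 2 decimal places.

-12.23%

Real value added 1997 = 4535.95 / 1.229 = 3690.76.
Real value added 1999 = 4622.84 / 1.427 = 3239.55.
Real growth = 3239.55 / 3690.76 − 1 = -0.1223.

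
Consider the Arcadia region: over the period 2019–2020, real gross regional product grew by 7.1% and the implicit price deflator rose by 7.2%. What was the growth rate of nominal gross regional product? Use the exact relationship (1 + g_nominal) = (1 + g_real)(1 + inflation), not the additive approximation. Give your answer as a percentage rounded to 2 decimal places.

(1 + g_nom) = (1 + g_real)(1 + π) = 1.0710 × 1.0720 = 1.14811.

14.81%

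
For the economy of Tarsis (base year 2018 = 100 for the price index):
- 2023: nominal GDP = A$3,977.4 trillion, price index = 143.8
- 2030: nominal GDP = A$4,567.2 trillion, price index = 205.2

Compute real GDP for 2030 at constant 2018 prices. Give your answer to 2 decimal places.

A$2,225.73 trillion

Real GDP = Nominal / (price index/100) = 4567.2 / 2.052 = 2225.73.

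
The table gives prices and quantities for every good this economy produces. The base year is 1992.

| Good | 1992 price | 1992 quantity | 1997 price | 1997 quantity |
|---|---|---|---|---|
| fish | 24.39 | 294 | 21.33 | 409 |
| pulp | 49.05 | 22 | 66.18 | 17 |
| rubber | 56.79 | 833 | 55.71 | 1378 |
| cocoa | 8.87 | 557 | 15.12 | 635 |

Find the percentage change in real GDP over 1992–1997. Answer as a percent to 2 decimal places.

Real GDP 1992 = Nominal GDP 1992 = 24.39·294 + 49.05·22 + 56.79·833 + 8.87·557 = 60496.42.
Real GDP 1997 (at 1992 prices) = 24.39·409 + 49.05·17 + 56.79·1378 + 8.87·635 = 94698.43.
Real growth = 94698.43/60496.42 − 1 = 0.5654.

56.54%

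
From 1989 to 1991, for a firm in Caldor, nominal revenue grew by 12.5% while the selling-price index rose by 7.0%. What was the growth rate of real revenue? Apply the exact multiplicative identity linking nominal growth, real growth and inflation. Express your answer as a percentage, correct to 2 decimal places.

(1 + g_nom) = (1 + g_real)(1 + π), so g_real = 1.1250 / 1.0700 − 1 = 0.05140.

5.14%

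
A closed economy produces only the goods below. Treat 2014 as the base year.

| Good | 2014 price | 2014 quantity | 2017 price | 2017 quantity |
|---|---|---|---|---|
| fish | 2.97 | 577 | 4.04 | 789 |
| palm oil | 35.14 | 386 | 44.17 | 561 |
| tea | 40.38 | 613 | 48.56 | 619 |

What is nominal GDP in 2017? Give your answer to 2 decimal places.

58025.57

Nominal GDP 2017 = Σ (p_2017 × q_2017) = 4.04·789 + 44.17·561 + 48.56·619 = 58025.57.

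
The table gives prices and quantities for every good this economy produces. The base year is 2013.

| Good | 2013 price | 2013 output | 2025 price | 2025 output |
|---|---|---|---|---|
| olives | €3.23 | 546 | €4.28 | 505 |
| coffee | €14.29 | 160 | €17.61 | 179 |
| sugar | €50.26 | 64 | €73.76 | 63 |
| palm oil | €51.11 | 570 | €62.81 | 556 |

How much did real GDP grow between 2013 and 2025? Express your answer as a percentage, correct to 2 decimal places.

Real GDP 2013 = Nominal GDP 2013 = 3.23·546 + 14.29·160 + 50.26·64 + 51.11·570 = 36399.32.
Real GDP 2025 (at 2013 prices) = 3.23·505 + 14.29·179 + 50.26·63 + 51.11·556 = 35772.60.
Real growth = 35772.60/36399.32 − 1 = -0.0172.

-1.72%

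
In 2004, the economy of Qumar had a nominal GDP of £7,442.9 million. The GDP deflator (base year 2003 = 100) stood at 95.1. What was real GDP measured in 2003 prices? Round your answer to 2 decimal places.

£7,826.39 million

Real GDP = Nominal / (GDP deflator/100) = 7442.9 / 0.951 = 7826.39.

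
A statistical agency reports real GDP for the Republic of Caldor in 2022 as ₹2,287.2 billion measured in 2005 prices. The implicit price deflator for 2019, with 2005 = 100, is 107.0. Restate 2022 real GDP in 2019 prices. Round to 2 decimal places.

₹2,447.30 billion

Real GDP in 2019 prices = Real GDP in 2005 prices × (P_2019/P_2005) = 2287.2 × 1.070 = 2447.30.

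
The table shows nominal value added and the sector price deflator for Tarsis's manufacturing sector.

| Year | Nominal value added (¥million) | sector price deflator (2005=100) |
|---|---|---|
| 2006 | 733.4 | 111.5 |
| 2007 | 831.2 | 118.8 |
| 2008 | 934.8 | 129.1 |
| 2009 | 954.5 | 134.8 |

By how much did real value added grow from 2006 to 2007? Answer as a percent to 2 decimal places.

Real value added 2006 = 733.4/1.115 = 657.76.
Real value added 2007 = 831.2/1.188 = 699.66.
Change = 699.66/657.76 − 1 = 0.0637.

6.37%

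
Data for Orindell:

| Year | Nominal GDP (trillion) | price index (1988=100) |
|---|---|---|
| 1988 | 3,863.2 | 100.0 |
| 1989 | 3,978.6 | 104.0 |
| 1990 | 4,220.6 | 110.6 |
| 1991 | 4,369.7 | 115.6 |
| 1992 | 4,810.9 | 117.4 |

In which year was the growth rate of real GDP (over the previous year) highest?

1992

1989: real = 3978.6/1.040 = 3825.58; growth vs 1988 (3863.20) = -0.97%.
1990: real = 4220.6/1.106 = 3816.09; growth vs 1989 (3825.58) = -0.25%.
1991: real = 4369.7/1.156 = 3780.02; growth vs 1990 (3816.09) = -0.95%.
1992: real = 4810.9/1.174 = 4097.87; growth vs 1991 (3780.02) = 8.41%.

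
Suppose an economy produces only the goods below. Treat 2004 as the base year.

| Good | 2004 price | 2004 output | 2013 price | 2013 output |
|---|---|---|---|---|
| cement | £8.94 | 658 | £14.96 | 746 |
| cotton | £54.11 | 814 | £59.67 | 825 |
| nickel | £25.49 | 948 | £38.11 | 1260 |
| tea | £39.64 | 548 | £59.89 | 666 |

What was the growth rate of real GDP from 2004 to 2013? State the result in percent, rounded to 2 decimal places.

Real GDP 2004 = Nominal GDP 2004 = 8.94·658 + 54.11·814 + 25.49·948 + 39.64·548 = 95815.30.
Real GDP 2013 (at 2004 prices) = 8.94·746 + 54.11·825 + 25.49·1260 + 39.64·666 = 109827.63.
Real growth = 109827.63/95815.30 − 1 = 0.1462.

14.62%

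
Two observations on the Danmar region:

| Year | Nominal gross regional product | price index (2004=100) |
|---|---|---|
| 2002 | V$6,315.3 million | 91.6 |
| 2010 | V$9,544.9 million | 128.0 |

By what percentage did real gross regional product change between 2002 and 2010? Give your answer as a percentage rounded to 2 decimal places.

Real gross regional product 2002 = 6315.3 / 0.916 = 6894.43.
Real gross regional product 2010 = 9544.9 / 1.280 = 7456.95.
Real growth = 7456.95 / 6894.43 − 1 = 0.0816.

8.16%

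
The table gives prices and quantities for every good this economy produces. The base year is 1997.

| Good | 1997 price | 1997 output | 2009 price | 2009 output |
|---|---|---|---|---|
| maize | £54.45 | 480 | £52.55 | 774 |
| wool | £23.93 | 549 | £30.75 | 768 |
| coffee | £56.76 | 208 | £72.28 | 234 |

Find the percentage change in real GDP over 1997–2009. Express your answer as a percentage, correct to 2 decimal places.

44.49%

Real GDP 1997 = Nominal GDP 1997 = 54.45·480 + 23.93·549 + 56.76·208 = 51079.65.
Real GDP 2009 (at 1997 prices) = 54.45·774 + 23.93·768 + 56.76·234 = 73804.38.
Real growth = 73804.38/51079.65 − 1 = 0.4449.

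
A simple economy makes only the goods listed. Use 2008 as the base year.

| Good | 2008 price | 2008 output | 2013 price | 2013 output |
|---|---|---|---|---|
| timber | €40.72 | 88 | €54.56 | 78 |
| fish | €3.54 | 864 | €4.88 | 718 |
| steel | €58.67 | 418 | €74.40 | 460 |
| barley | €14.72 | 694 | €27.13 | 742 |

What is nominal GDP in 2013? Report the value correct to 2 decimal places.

Nominal GDP 2013 = Σ (p_2013 × q_2013) = 54.56·78 + 4.88·718 + 74.40·460 + 27.13·742 = 62113.98.

€62113.98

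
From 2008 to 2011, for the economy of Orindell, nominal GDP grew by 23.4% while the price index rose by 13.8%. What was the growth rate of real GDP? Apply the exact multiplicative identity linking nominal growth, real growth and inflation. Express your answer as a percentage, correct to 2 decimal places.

(1 + g_nom) = (1 + g_real)(1 + π), so g_real = 1.2340 / 1.1380 − 1 = 0.08436.

8.44%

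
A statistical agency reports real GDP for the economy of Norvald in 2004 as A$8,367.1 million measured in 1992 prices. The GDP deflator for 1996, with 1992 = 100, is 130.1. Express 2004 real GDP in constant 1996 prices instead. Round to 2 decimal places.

Real GDP in 1996 prices = Real GDP in 1992 prices × (P_1996/P_1992) = 8367.1 × 1.301 = 10885.60.

A$10,885.60 million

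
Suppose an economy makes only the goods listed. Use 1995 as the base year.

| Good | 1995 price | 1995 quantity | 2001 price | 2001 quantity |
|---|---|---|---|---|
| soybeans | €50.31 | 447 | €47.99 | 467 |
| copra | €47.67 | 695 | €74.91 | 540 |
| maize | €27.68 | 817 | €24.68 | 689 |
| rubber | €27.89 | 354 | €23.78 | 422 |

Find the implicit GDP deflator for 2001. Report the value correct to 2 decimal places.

Nominal GDP 2001 = 47.99·467 + 74.91·540 + 24.68·689 + 23.78·422 = 89902.41.
Real GDP 2001 (at 1995 prices) = 50.31·467 + 47.67·540 + 27.68·689 + 27.89·422 = 80077.67.
Deflator = Nominal/Real × 100 = 89902.41/80077.67 × 100 = 112.269.

112.27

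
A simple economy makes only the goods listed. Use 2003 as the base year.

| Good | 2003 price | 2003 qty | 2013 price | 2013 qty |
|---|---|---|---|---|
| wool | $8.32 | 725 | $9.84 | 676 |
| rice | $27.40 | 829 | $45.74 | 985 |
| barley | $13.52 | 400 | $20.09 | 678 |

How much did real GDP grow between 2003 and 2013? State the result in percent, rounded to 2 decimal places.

Real GDP 2003 = Nominal GDP 2003 = 8.32·725 + 27.40·829 + 13.52·400 = 34154.60.
Real GDP 2013 (at 2003 prices) = 8.32·676 + 27.40·985 + 13.52·678 = 41779.88.
Real growth = 41779.88/34154.60 − 1 = 0.2233.

22.33%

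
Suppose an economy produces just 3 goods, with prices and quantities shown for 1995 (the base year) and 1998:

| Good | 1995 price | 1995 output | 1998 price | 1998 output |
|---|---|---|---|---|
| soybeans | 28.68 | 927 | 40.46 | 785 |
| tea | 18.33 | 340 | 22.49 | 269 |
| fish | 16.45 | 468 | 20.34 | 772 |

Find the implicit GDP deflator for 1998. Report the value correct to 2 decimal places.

Nominal GDP 1998 = 40.46·785 + 22.49·269 + 20.34·772 = 53513.39.
Real GDP 1998 (at 1995 prices) = 28.68·785 + 18.33·269 + 16.45·772 = 40143.97.
Deflator = Nominal/Real × 100 = 53513.39/40143.97 × 100 = 133.304.

133.30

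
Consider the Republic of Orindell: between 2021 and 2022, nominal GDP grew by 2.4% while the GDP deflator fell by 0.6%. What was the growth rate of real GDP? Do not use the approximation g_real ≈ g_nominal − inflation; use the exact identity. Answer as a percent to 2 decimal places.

3.02%

(1 + g_nom) = (1 + g_real)(1 + π), so g_real = 1.0240 / 0.9940 − 1 = 0.03018.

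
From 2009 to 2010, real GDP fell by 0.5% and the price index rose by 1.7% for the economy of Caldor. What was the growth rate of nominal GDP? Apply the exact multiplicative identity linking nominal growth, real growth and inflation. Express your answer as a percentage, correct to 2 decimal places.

(1 + g_nom) = (1 + g_real)(1 + π) = 0.9950 × 1.0170 = 1.01192.

1.19%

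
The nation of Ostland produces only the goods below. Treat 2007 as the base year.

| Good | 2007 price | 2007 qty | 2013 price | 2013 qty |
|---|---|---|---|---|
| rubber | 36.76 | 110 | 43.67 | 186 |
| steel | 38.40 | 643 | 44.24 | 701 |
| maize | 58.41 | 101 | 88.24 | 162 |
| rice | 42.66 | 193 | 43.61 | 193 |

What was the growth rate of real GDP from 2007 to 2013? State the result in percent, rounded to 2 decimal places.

Real GDP 2007 = Nominal GDP 2007 = 36.76·110 + 38.40·643 + 58.41·101 + 42.66·193 = 42867.59.
Real GDP 2013 (at 2007 prices) = 36.76·186 + 38.40·701 + 58.41·162 + 42.66·193 = 51451.56.
Real growth = 51451.56/42867.59 − 1 = 0.2002.

20.02%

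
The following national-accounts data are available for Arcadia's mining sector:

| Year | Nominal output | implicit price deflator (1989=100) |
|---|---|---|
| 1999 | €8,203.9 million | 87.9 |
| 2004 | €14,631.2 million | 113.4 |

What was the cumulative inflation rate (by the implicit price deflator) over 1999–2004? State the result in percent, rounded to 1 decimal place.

Price-level change = 113.4 / 87.9 − 1 = 0.2901.

29.0%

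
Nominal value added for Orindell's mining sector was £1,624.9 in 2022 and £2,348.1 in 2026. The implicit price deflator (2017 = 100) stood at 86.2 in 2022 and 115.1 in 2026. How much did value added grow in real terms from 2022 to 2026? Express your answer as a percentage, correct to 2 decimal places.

8.22%

Real value added 2022 = 1624.9 / 0.862 = 1885.03.
Real value added 2026 = 2348.1 / 1.151 = 2040.05.
Real growth = 2040.05 / 1885.03 − 1 = 0.0822.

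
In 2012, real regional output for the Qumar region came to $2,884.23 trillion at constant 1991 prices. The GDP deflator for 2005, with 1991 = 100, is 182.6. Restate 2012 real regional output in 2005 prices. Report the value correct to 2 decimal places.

Real regional output in 2005 prices = Real regional output in 1991 prices × (P_2005/P_1991) = 2884.23 × 1.826 = 5266.60.

$5,266.60 trillion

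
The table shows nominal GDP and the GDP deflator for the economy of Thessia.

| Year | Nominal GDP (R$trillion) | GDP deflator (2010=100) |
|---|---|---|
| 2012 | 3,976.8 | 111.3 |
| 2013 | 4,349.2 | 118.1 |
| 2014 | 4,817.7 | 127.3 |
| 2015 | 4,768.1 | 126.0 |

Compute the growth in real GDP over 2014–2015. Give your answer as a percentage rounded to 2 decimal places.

Real GDP 2014 = 4817.7/1.273 = 3784.52.
Real GDP 2015 = 4768.1/1.260 = 3784.21.
Change = 3784.21/3784.52 − 1 = -0.0001.

-0.01%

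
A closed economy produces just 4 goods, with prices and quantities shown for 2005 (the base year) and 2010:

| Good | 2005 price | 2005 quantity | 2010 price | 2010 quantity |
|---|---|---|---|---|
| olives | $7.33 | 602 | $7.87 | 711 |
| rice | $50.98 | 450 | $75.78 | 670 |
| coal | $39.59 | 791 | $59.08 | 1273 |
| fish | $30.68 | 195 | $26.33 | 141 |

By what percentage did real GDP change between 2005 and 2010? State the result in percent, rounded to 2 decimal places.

Real GDP 2005 = Nominal GDP 2005 = 7.33·602 + 50.98·450 + 39.59·791 + 30.68·195 = 64651.95.
Real GDP 2010 (at 2005 prices) = 7.33·711 + 50.98·670 + 39.59·1273 + 30.68·141 = 94092.18.
Real growth = 94092.18/64651.95 − 1 = 0.4554.

45.54%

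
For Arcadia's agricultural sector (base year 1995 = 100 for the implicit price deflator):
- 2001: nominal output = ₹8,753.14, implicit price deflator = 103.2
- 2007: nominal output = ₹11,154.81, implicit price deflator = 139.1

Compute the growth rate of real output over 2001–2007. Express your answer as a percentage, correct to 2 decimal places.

Deflate each year: 2001 → 8753.14/1.032 = 8481.72; 2007 → 11154.81/1.391 = 8019.27.
So real output changed by 8019.27/8481.72 − 1 = -0.0545, i.e. -5.45%.

-5.45%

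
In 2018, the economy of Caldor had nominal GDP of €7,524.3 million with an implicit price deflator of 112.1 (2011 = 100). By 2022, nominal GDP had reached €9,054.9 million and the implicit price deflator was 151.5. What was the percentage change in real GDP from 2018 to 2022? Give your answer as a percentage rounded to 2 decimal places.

-10.95%

Deflate each year: 2018 → 7524.3/1.121 = 6712.13; 2022 → 9054.9/1.515 = 5976.83.
So real GDP changed by 5976.83/6712.13 − 1 = -0.1095, i.e. -10.95%.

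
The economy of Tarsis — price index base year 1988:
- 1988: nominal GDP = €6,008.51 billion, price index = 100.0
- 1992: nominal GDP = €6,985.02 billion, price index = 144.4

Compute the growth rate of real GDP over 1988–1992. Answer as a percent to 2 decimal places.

-19.49%

Deflate each year: 1988 → 6008.51/1.000 = 6008.51; 1992 → 6985.02/1.444 = 4837.27.
So real GDP changed by 4837.27/6008.51 − 1 = -0.1949, i.e. -19.49%.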